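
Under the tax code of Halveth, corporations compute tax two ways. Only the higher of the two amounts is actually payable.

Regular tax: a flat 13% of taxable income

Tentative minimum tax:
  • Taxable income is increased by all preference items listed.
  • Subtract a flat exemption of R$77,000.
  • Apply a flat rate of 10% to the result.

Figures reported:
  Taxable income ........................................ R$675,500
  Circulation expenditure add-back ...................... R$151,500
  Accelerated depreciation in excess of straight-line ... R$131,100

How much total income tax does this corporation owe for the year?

Regular tax:
  R$675,500 × 13% = R$87,815

Tentative minimum tax:
  Adjusted income: R$675,500 + R$151,500 + R$131,100 = R$958,100
  Less exemption R$77,000 → base R$881,100
  R$881,100 × 10% = R$88,110

R$88,110 > R$87,815, so the tentative minimum tax is the binding amount.

R$88,110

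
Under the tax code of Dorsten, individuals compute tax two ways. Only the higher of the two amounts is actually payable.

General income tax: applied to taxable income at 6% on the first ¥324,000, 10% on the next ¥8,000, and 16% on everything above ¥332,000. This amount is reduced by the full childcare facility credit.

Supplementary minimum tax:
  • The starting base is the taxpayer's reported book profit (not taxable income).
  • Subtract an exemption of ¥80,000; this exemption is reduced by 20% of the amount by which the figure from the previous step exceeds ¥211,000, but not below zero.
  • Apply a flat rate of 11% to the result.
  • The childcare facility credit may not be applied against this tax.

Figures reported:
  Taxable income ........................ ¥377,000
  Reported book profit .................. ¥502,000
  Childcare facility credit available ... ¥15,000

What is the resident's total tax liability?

General income tax:
  ¥324,000 × 6% = ¥19,440
  ¥8,000 × 10% = ¥800
  ¥45,000 × 16% = ¥7,200
  → ¥27,440
  Less childcare facility credit ¥15,000 → ¥12,440

Supplementary minimum tax:
  Base (reported book profit): ¥502,000
  Exemption: ¥80,000 − 20% × (¥502,000 − ¥211,000) = ¥80,000 − ¥58,200 = ¥21,800
  Base: ¥502,000 − ¥21,800 = ¥480,200
  ¥480,200 × 11% = ¥52,822

¥52,822 > ¥12,440, so the supplementary minimum tax is the binding amount.

¥52,822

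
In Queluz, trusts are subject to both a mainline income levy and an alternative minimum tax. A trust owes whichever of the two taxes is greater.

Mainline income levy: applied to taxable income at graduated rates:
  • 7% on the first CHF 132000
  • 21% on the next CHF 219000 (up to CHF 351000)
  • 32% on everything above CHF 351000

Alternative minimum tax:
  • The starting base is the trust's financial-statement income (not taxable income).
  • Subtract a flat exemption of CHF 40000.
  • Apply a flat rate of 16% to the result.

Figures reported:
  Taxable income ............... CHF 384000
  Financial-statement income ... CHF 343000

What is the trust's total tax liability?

Alternative minimum tax:
  Base (financial-statement income): CHF 343000
  Less exemption CHF 40000 → base CHF 303000
  CHF 303000 × 16% = CHF 48480

Mainline income levy:
  CHF 132000 × 7% = CHF 9240
  CHF 219000 × 21% = CHF 45990
  CHF 33000 × 32% = CHF 10560
  → CHF 65790

CHF 65790 > CHF 48480, so the mainline income levy governs.

CHF 65790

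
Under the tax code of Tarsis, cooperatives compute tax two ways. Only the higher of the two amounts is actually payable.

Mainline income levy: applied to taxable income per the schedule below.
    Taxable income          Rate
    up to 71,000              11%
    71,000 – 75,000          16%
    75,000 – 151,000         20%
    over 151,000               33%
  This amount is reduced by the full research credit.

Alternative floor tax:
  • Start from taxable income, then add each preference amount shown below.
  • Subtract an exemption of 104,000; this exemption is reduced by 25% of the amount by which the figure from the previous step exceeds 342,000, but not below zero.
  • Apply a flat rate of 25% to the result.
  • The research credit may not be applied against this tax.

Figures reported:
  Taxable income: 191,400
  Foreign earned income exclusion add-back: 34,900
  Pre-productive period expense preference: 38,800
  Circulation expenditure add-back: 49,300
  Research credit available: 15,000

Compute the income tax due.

52,600

Alternative floor tax:
  Adjusted income: 191,400 + 34,900 + 38,800 + 49,300 = 314,400
  Exemption: 314,400 ≤ 342,000, so full 104,000 applies
  Base: 314,400 − 104,000 = 210,400
  210,400 × 25% = 52,600

Mainline income levy:
  71,000 × 11% = 7,810
  4,000 × 16% = 640
  76,000 × 20% = 15,200
  40,400 × 33% = 13,332
  → 36,982
  Less research credit 15,000 → 21,982

52,600 > 21,982, so the alternative floor tax is the binding amount.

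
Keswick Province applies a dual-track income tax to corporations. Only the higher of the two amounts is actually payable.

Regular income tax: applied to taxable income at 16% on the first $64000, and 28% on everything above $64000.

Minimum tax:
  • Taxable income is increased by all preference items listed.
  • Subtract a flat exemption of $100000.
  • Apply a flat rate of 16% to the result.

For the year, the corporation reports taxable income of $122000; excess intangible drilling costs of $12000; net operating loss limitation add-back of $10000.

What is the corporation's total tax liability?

Minimum tax:
  Adjusted income: $122000 + $12000 + $10000 = $144000
  Less exemption $100000 → base $44000
  $44000 × 16% = $7040

Regular income tax:
  $64000 × 16% = $10240
  $58000 × 28% = $16240
  → $26480

$26480 > $7040, so the regular income tax governs.

$26480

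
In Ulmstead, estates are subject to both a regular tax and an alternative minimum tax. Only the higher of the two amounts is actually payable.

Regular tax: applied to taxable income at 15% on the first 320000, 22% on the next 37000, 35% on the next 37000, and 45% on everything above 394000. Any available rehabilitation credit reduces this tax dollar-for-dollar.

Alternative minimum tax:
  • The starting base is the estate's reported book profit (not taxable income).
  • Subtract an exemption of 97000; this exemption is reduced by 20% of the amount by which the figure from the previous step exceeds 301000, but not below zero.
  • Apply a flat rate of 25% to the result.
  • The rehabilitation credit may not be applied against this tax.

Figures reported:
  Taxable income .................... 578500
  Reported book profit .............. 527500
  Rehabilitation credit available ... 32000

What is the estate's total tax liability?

120115

Alternative minimum tax:
  Base (reported book profit): 527500
  Exemption: 97000 − 20% × (527500 − 301000) = 97000 − 45300 = 51700
  Base: 527500 − 51700 = 475800
  475800 × 25% = 118950

Regular tax:
  320000 × 15% = 48000
  37000 × 22% = 8140
  37000 × 35% = 12950
  184500 × 45% = 83025
  → 152115
  Less rehabilitation credit 32000 → 120115

120115 > 118950, so the regular tax governs.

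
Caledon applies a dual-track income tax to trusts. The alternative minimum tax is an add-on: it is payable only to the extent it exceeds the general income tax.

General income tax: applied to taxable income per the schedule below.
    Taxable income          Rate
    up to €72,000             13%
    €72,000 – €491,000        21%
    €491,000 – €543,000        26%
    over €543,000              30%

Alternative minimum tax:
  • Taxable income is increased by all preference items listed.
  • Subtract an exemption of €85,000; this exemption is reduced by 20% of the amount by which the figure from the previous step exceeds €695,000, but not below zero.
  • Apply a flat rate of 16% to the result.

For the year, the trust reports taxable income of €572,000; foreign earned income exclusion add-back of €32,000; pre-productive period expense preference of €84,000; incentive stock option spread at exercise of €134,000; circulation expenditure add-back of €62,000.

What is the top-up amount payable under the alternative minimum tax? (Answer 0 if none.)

Alternative minimum tax:
  Adjusted income: €572,000 + €32,000 + €84,000 + €134,000 + €62,000 = €884,000
  Exemption: €85,000 − 20% × (€884,000 − €695,000) = €85,000 − €37,800 = €47,200
  Base: €884,000 − €47,200 = €836,800
  €836,800 × 16% = €133,888

General income tax:
  €72,000 × 13% = €9,360
  €419,000 × 21% = €87,990
  €52,000 × 26% = €13,520
  €29,000 × 30% = €8,700
  → €119,570

Excess of alternative minimum tax over general income tax: €133,888 − €119,570 = €14,318.

€14,318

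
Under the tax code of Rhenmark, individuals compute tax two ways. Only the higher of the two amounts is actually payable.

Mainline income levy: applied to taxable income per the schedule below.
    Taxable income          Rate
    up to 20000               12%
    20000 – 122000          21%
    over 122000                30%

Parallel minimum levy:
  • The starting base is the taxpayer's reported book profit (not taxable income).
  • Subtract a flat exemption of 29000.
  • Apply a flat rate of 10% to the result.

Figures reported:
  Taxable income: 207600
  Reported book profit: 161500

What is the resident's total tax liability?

Parallel minimum levy:
  Base (reported book profit): 161500
  Less exemption 29000 → base 132500
  132500 × 10% = 13250

Mainline income levy:
  20000 × 12% = 2400
  102000 × 21% = 21420
  85600 × 30% = 25680
  → 49500

49500 > 13250, so the mainline income levy governs.

49500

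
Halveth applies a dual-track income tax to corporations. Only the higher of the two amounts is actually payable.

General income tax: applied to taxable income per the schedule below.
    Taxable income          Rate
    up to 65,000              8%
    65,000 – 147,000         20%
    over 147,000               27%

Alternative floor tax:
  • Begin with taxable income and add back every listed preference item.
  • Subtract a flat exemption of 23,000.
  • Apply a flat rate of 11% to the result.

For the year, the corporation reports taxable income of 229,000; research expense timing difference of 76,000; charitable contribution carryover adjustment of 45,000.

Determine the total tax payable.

43,740

General income tax:
  65,000 × 8% = 5,200
  82,000 × 20% = 16,400
  82,000 × 27% = 22,140
  → 43,740

Alternative floor tax:
  Adjusted income: 229,000 + 76,000 + 45,000 = 350,000
  Less exemption 23,000 → base 327,000
  327,000 × 11% = 35,970

43,740 > 35,970, so the general income tax governs.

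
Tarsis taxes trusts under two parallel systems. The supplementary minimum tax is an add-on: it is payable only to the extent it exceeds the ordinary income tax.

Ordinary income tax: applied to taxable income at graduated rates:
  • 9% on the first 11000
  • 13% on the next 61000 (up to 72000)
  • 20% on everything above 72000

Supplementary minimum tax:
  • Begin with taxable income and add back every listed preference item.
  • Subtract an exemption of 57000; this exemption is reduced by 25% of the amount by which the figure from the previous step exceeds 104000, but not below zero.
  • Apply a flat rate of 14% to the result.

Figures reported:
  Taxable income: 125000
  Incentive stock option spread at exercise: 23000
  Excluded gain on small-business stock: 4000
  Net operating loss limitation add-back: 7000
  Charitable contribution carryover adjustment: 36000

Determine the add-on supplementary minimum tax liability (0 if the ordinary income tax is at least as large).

2985

Supplementary minimum tax:
  Adjusted income: 125000 + 23000 + 4000 + 7000 + 36000 = 195000
  Exemption: 57000 − 25% × (195000 − 104000) = 57000 − 22750 = 34250
  Base: 195000 − 34250 = 160750
  160750 × 14% = 22505

Ordinary income tax:
  11000 × 9% = 990
  61000 × 13% = 7930
  53000 × 20% = 10600
  → 19520

Excess of supplementary minimum tax over ordinary income tax: 22505 − 19520 = 2985.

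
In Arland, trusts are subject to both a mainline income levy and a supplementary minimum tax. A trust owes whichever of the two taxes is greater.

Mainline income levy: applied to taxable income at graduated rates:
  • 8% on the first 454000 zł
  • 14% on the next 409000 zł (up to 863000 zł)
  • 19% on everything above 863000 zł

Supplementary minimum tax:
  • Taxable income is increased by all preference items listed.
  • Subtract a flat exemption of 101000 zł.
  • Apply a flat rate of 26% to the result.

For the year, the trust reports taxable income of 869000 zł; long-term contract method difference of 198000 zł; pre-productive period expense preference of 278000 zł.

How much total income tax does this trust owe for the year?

Supplementary minimum tax:
  Adjusted income: 869000 zł + 198000 zł + 278000 zł = 1345000 zł
  Less exemption 101000 zł → base 1244000 zł
  1244000 zł × 26% = 323440 zł

Mainline income levy:
  454000 zł × 8% = 36320 zł
  409000 zł × 14% = 57260 zł
  6000 zł × 19% = 1140 zł
  → 94720 zł

323440 zł > 94720 zł, so the supplementary minimum tax is the binding amount.

323440 zł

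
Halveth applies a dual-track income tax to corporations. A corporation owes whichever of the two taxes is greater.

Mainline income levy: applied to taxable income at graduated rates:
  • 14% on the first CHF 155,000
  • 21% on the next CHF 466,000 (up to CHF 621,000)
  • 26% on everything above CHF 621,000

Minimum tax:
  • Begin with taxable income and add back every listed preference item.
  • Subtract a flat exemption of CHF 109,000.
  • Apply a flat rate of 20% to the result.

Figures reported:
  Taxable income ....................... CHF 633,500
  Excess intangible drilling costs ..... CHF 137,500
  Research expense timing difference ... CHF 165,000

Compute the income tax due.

CHF 165,400

Mainline income levy:
  CHF 155,000 × 14% = CHF 21,700
  CHF 466,000 × 21% = CHF 97,860
  CHF 12,500 × 26% = CHF 3,250
  → CHF 122,810

Minimum tax:
  Adjusted income: CHF 633,500 + CHF 137,500 + CHF 165,000 = CHF 936,000
  Less exemption CHF 109,000 → base CHF 827,000
  CHF 827,000 × 20% = CHF 165,400

CHF 165,400 > CHF 122,810, so the minimum tax is the binding amount.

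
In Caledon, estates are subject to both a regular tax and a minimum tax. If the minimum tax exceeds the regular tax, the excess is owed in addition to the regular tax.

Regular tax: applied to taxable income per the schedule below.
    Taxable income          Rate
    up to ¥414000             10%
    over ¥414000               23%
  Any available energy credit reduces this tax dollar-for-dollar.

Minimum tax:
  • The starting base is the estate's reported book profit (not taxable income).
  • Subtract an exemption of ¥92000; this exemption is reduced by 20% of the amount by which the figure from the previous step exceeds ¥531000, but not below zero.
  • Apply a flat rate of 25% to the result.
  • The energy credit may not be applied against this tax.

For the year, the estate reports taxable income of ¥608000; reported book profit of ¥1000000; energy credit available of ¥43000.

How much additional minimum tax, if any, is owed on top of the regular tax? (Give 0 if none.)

Regular tax:
  ¥414000 × 10% = ¥41400
  ¥194000 × 23% = ¥44620
  → ¥86020
  Less energy credit ¥43000 → ¥43020

Minimum tax:
  Base (reported book profit): ¥1000000
  Exemption: 20% × (¥1000000 − ¥531000) = ¥93800 ≥ ¥92000, so the exemption is fully phased out
  Base: ¥1000000 − ¥0 = ¥1000000
  ¥1000000 × 25% = ¥250000

Excess of minimum tax over regular tax: ¥250000 − ¥43020 = ¥206980.

¥206980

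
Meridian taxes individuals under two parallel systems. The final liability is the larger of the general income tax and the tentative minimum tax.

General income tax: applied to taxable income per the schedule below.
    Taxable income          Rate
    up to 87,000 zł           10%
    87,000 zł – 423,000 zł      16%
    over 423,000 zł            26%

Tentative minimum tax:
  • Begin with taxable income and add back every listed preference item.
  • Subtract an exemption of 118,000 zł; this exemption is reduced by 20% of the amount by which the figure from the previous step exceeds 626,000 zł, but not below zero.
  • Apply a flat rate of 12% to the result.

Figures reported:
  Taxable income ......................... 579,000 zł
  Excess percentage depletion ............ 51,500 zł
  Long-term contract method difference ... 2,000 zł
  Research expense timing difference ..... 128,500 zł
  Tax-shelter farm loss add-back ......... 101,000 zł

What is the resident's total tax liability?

103,020 zł

General income tax:
  87,000 zł × 10% = 8,700 zł
  336,000 zł × 16% = 53,760 zł
  156,000 zł × 26% = 40,560 zł
  → 103,020 zł

Tentative minimum tax:
  Adjusted income: 579,000 zł + 51,500 zł + 2,000 zł + 128,500 zł + 101,000 zł = 862,000 zł
  Exemption: 118,000 zł − 20% × (862,000 zł − 626,000 zł) = 118,000 zł − 47,200 zł = 70,800 zł
  Base: 862,000 zł − 70,800 zł = 791,200 zł
  791,200 zł × 12% = 94,944 zł

103,020 zł > 94,944 zł, so the general income tax governs.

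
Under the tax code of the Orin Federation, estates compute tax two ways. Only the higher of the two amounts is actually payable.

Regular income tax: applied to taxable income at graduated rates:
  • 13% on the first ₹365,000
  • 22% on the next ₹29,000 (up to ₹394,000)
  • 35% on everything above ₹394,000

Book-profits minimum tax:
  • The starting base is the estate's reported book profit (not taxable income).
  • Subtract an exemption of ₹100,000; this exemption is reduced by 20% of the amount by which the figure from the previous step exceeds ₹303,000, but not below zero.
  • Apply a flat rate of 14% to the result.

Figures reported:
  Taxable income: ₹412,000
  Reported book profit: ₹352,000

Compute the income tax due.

₹60,130

Book-profits minimum tax:
  Base (reported book profit): ₹352,000
  Exemption: ₹100,000 − 20% × (₹352,000 − ₹303,000) = ₹100,000 − ₹9,800 = ₹90,200
  Base: ₹352,000 − ₹90,200 = ₹261,800
  ₹261,800 × 14% = ₹36,652

Regular income tax:
  ₹365,000 × 13% = ₹47,450
  ₹29,000 × 22% = ₹6,380
  ₹18,000 × 35% = ₹6,300
  → ₹60,130

₹60,130 > ₹36,652, so the regular income tax governs.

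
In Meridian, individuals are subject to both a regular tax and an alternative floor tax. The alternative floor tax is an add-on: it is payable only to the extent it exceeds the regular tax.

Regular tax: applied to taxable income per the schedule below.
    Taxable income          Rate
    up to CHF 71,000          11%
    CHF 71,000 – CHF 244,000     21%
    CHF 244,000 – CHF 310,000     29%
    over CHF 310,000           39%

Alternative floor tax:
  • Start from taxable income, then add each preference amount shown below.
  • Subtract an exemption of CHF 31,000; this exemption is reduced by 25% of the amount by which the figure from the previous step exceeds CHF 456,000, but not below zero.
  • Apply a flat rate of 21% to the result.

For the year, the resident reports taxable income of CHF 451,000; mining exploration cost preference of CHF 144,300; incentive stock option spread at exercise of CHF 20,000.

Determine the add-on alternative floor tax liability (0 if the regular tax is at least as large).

Regular tax:
  CHF 71,000 × 11% = CHF 7,810
  CHF 173,000 × 21% = CHF 36,330
  CHF 66,000 × 29% = CHF 19,140
  CHF 141,000 × 39% = CHF 54,990
  → CHF 118,270

Alternative floor tax:
  Adjusted income: CHF 451,000 + CHF 144,300 + CHF 20,000 = CHF 615,300
  Exemption: 25% × (CHF 615,300 − CHF 456,000) = CHF 39,825 ≥ CHF 31,000, so the exemption is fully phased out
  Base: CHF 615,300 − CHF 0 = CHF 615,300
  CHF 615,300 × 21% = CHF 129,213

Excess of alternative floor tax over regular tax: CHF 129,213 − CHF 118,270 = CHF 10,943.

CHF 10,943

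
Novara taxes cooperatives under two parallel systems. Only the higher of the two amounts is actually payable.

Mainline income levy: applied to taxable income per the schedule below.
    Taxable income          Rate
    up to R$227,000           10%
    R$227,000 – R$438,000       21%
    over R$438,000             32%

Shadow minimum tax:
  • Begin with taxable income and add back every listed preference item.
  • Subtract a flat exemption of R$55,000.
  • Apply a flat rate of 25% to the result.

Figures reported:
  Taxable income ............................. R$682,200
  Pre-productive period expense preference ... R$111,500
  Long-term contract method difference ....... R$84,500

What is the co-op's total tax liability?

Shadow minimum tax:
  Adjusted income: R$682,200 + R$111,500 + R$84,500 = R$878,200
  Less exemption R$55,000 → base R$823,200
  R$823,200 × 25% = R$205,800

Mainline income levy:
  R$227,000 × 10% = R$22,700
  R$211,000 × 21% = R$44,310
  R$244,200 × 32% = R$78,144
  → R$145,154

R$205,800 > R$145,154, so the shadow minimum tax is the binding amount.

R$205,800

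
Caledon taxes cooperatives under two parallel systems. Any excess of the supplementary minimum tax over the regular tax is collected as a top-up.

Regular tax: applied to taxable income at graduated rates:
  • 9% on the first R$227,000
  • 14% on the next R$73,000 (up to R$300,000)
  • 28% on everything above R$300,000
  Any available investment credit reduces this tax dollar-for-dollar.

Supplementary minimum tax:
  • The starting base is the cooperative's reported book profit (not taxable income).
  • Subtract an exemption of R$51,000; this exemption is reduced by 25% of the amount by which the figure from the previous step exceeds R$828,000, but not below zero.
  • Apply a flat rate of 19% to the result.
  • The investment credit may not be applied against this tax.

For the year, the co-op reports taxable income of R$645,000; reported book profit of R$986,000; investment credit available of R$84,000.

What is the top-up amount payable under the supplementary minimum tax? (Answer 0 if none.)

Supplementary minimum tax:
  Base (reported book profit): R$986,000
  Exemption: R$51,000 − 25% × (R$986,000 − R$828,000) = R$51,000 − R$39,500 = R$11,500
  Base: R$986,000 − R$11,500 = R$974,500
  R$974,500 × 19% = R$185,155

Regular tax:
  R$227,000 × 9% = R$20,430
  R$73,000 × 14% = R$10,220
  R$345,000 × 28% = R$96,600
  → R$127,250
  Less investment credit R$84,000 → R$43,250

Excess of supplementary minimum tax over regular tax: R$185,155 − R$43,250 = R$141,905.

R$141,905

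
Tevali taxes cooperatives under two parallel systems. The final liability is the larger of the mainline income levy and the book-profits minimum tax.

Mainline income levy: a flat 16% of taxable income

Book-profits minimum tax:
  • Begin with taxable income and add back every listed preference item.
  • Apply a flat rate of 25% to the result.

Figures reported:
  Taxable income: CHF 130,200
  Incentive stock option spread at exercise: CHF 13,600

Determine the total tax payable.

Mainline income levy:
  CHF 130,200 × 16% = CHF 20,832

Book-profits minimum tax:
  Adjusted income: CHF 130,200 + CHF 13,600 = CHF 143,800
  CHF 143,800 × 25% = CHF 35,950

CHF 35,950 > CHF 20,832, so the book-profits minimum tax is the binding amount.

CHF 35,950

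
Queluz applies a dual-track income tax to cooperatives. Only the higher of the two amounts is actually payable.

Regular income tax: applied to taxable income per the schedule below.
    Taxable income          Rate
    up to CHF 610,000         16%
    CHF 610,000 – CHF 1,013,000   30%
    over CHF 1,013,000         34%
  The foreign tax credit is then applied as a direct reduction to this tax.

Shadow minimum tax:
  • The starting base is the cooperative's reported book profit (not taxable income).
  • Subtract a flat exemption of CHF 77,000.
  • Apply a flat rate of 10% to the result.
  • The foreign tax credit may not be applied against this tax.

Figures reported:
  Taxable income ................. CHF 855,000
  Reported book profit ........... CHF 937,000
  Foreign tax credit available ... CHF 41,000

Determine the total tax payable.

CHF 130,100

Shadow minimum tax:
  Base (reported book profit): CHF 937,000
  Less exemption CHF 77,000 → base CHF 860,000
  CHF 860,000 × 10% = CHF 86,000

Regular income tax:
  CHF 610,000 × 16% = CHF 97,600
  CHF 245,000 × 30% = CHF 73,500
  → CHF 171,100
  Less foreign tax credit CHF 41,000 → CHF 130,100

CHF 130,100 > CHF 86,000, so the regular income tax governs.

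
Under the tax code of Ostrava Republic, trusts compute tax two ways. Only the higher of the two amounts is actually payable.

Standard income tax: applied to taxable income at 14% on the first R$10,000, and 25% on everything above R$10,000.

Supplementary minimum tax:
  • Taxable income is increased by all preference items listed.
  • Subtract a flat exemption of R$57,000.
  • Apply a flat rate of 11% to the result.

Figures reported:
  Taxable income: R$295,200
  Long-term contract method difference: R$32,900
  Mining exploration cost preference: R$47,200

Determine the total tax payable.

R$72,700

Standard income tax:
  R$10,000 × 14% = R$1,400
  R$285,200 × 25% = R$71,300
  → R$72,700

Supplementary minimum tax:
  Adjusted income: R$295,200 + R$32,900 + R$47,200 = R$375,300
  Less exemption R$57,000 → base R$318,300
  R$318,300 × 11% = R$35,013

R$72,700 > R$35,013, so the standard income tax governs.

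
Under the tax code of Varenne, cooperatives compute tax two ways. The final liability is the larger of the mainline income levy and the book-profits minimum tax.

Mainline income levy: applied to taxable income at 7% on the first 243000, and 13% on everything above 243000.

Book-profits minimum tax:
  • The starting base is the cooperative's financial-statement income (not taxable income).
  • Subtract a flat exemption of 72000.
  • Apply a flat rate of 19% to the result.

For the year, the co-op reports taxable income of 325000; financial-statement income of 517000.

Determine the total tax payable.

84550

Mainline income levy:
  243000 × 7% = 17010
  82000 × 13% = 10660
  → 27670

Book-profits minimum tax:
  Base (financial-statement income): 517000
  Less exemption 72000 → base 445000
  445000 × 19% = 84550

84550 > 27670, so the book-profits minimum tax is the binding amount.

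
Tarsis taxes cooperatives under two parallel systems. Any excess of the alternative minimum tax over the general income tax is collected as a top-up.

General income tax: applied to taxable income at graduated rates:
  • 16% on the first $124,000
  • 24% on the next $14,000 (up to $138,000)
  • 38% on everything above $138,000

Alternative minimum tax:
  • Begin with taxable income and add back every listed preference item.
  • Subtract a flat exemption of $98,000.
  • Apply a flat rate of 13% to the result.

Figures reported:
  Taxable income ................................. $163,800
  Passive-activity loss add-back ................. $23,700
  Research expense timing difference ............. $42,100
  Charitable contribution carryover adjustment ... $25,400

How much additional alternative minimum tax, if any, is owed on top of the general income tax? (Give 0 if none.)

$0

Alternative minimum tax:
  Adjusted income: $163,800 + $23,700 + $42,100 + $25,400 = $255,000
  Less exemption $98,000 → base $157,000
  $157,000 × 13% = $20,410

General income tax:
  $124,000 × 16% = $19,840
  $14,000 × 24% = $3,360
  $25,800 × 38% = $9,804
  → $33,004

$20,410 ≤ $33,004, so no add-on is due.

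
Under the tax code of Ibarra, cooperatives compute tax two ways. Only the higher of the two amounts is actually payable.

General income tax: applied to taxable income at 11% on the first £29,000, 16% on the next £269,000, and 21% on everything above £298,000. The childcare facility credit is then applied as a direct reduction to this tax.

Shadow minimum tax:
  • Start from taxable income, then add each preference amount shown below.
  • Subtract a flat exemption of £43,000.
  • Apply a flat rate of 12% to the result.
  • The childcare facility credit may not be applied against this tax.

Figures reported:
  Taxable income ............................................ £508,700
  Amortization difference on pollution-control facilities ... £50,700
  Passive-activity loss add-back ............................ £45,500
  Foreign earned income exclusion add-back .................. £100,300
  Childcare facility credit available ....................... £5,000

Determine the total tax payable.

£85,477

Shadow minimum tax:
  Adjusted income: £508,700 + £50,700 + £45,500 + £100,300 = £705,200
  Less exemption £43,000 → base £662,200
  £662,200 × 12% = £79,464

General income tax:
  £29,000 × 11% = £3,190
  £269,000 × 16% = £43,040
  £210,700 × 21% = £44,247
  → £90,477
  Less childcare facility credit £5,000 → £85,477

£85,477 > £79,464, so the general income tax governs.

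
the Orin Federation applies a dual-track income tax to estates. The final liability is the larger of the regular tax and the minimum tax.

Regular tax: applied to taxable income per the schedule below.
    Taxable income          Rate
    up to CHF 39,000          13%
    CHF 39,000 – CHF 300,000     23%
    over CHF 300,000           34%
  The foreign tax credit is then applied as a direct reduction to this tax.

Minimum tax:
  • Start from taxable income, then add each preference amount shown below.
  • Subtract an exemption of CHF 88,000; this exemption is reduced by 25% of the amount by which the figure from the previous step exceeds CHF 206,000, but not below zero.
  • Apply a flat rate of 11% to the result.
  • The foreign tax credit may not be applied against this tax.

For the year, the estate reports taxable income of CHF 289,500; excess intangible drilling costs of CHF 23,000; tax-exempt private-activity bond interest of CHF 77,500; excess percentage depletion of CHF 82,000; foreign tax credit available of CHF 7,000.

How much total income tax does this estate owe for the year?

Regular tax:
  CHF 39,000 × 13% = CHF 5,070
  CHF 250,500 × 23% = CHF 57,615
  → CHF 62,685
  Less foreign tax credit CHF 7,000 → CHF 55,685

Minimum tax:
  Adjusted income: CHF 289,500 + CHF 23,000 + CHF 77,500 + CHF 82,000 = CHF 472,000
  Exemption: CHF 88,000 − 25% × (CHF 472,000 − CHF 206,000) = CHF 88,000 − CHF 66,500 = CHF 21,500
  Base: CHF 472,000 − CHF 21,500 = CHF 450,500
  CHF 450,500 × 11% = CHF 49,555

CHF 55,685 > CHF 49,555, so the regular tax governs.

CHF 55,685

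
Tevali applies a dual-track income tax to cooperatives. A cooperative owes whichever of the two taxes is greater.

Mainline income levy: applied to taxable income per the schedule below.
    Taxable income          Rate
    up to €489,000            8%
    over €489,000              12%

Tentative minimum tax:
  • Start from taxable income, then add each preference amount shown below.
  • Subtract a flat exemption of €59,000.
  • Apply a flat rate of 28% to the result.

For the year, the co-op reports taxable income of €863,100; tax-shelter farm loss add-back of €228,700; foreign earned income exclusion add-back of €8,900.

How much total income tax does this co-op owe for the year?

Tentative minimum tax:
  Adjusted income: €863,100 + €228,700 + €8,900 = €1,100,700
  Less exemption €59,000 → base €1,041,700
  €1,041,700 × 28% = €291,676

Mainline income levy:
  €489,000 × 8% = €39,120
  €374,100 × 12% = €44,892
  → €84,012

€291,676 > €84,012, so the tentative minimum tax is the binding amount.

€291,676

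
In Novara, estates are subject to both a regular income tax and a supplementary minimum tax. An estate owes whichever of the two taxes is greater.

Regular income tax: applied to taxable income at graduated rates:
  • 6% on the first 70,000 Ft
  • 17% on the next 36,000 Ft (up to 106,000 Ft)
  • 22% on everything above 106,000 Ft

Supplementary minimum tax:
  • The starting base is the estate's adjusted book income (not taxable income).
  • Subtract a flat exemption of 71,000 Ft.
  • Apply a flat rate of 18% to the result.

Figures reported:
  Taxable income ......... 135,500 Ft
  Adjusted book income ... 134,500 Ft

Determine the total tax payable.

16,810 Ft

Regular income tax:
  70,000 Ft × 6% = 4,200 Ft
  36,000 Ft × 17% = 6,120 Ft
  29,500 Ft × 22% = 6,490 Ft
  → 16,810 Ft

Supplementary minimum tax:
  Base (adjusted book income): 134,500 Ft
  Less exemption 71,000 Ft → base 63,500 Ft
  63,500 Ft × 18% = 11,430 Ft

16,810 Ft > 11,430 Ft, so the regular income tax governs.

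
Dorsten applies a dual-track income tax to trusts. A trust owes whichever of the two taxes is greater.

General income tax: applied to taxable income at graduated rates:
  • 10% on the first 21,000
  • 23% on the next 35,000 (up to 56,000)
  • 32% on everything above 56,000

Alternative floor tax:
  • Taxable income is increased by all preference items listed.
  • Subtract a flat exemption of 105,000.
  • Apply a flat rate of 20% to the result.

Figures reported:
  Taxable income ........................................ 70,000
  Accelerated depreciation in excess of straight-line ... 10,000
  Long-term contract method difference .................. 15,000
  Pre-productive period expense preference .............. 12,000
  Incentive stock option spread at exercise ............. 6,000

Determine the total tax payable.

General income tax:
  21,000 × 10% = 2,100
  35,000 × 23% = 8,050
  14,000 × 32% = 4,480
  → 14,630

Alternative floor tax:
  Adjusted income: 70,000 + 10,000 + 15,000 + 12,000 + 6,000 = 113,000
  Less exemption 105,000 → base 8,000
  8,000 × 20% = 1,600

14,630 > 1,600, so the general income tax governs.

14,630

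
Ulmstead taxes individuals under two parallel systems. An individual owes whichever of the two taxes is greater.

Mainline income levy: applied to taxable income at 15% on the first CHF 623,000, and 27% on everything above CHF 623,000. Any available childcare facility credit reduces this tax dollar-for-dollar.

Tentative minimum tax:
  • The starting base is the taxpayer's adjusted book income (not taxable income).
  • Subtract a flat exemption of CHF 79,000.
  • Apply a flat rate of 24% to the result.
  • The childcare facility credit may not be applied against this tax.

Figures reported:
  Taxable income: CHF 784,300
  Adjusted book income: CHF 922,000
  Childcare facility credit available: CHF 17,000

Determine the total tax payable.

Tentative minimum tax:
  Base (adjusted book income): CHF 922,000
  Less exemption CHF 79,000 → base CHF 843,000
  CHF 843,000 × 24% = CHF 202,320

Mainline income levy:
  CHF 623,000 × 15% = CHF 93,450
  CHF 161,300 × 27% = CHF 43,551
  → CHF 137,001
  Less childcare facility credit CHF 17,000 → CHF 120,001

CHF 202,320 > CHF 120,001, so the tentative minimum tax is the binding amount.

CHF 202,320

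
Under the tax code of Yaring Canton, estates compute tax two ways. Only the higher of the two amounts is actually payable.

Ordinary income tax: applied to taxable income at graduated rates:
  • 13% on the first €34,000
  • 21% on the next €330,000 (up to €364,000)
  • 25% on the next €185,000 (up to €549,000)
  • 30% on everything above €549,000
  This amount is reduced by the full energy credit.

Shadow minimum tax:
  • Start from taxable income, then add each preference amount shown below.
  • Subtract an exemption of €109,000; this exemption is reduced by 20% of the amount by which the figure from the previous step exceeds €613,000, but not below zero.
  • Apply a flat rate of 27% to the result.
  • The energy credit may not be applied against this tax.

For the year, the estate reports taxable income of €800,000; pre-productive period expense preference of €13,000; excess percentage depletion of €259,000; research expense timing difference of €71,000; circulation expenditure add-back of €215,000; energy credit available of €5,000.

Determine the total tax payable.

€366,660

Shadow minimum tax:
  Adjusted income: €800,000 + €13,000 + €259,000 + €71,000 + €215,000 = €1,358,000
  Exemption: 20% × (€1,358,000 − €613,000) = €149,000 ≥ €109,000, so the exemption is fully phased out
  Base: €1,358,000 − €0 = €1,358,000
  €1,358,000 × 27% = €366,660

Ordinary income tax:
  €34,000 × 13% = €4,420
  €330,000 × 21% = €69,300
  €185,000 × 25% = €46,250
  €251,000 × 30% = €75,300
  → €195,270
  Less energy credit €5,000 → €190,270

€366,660 > €190,270, so the shadow minimum tax is the binding amount.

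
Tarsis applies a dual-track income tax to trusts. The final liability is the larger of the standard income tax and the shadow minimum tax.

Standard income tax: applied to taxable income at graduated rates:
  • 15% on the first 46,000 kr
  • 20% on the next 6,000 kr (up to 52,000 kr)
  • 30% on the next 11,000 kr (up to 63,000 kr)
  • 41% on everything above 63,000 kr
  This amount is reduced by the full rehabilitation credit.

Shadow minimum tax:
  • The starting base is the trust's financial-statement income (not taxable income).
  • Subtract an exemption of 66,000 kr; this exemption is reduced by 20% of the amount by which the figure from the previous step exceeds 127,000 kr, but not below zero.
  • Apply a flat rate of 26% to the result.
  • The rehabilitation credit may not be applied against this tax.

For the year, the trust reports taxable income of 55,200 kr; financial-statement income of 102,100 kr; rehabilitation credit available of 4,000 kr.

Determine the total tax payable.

9,386 kr

Shadow minimum tax:
  Base (financial-statement income): 102,100 kr
  Exemption: 102,100 kr ≤ 127,000 kr, so full 66,000 kr applies
  Base: 102,100 kr − 66,000 kr = 36,100 kr
  36,100 kr × 26% = 9,386 kr

Standard income tax:
  46,000 kr × 15% = 6,900 kr
  6,000 kr × 20% = 1,200 kr
  3,200 kr × 30% = 960 kr
  → 9,060 kr
  Less rehabilitation credit 4,000 kr → 5,060 kr

9,386 kr > 5,060 kr, so the shadow minimum tax is the binding amount.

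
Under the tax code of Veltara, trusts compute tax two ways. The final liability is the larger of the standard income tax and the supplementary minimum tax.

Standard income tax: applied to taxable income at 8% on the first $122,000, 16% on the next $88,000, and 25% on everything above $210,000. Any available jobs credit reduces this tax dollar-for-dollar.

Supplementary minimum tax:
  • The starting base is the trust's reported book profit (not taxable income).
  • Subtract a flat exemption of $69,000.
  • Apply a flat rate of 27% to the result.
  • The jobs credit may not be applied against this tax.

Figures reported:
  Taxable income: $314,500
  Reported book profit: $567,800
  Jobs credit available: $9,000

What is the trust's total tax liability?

Supplementary minimum tax:
  Base (reported book profit): $567,800
  Less exemption $69,000 → base $498,800
  $498,800 × 27% = $134,676

Standard income tax:
  $122,000 × 8% = $9,760
  $88,000 × 16% = $14,080
  $104,500 × 25% = $26,125
  → $49,965
  Less jobs credit $9,000 → $40,965

$134,676 > $40,965, so the supplementary minimum tax is the binding amount.

$134,676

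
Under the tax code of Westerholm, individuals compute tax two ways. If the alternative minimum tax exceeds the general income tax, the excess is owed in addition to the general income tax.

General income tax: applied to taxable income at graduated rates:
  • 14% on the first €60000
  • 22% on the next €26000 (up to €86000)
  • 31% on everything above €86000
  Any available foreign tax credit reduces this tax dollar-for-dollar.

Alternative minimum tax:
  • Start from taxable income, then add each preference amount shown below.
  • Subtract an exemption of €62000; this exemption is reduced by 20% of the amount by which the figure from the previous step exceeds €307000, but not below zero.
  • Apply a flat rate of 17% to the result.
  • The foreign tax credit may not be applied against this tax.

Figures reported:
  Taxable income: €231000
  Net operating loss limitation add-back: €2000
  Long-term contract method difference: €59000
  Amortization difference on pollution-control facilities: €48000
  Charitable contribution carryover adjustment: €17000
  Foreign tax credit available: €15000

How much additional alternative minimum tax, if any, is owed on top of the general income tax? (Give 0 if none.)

Alternative minimum tax:
  Adjusted income: €231000 + €2000 + €59000 + €48000 + €17000 = €357000
  Exemption: €62000 − 20% × (€357000 − €307000) = €62000 − €10000 = €52000
  Base: €357000 − €52000 = €305000
  €305000 × 17% = €51850

General income tax:
  €60000 × 14% = €8400
  €26000 × 22% = €5720
  €145000 × 31% = €44950
  → €59070
  Less foreign tax credit €15000 → €44070

Excess of alternative minimum tax over general income tax: €51850 − €44070 = €7780.

€7780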